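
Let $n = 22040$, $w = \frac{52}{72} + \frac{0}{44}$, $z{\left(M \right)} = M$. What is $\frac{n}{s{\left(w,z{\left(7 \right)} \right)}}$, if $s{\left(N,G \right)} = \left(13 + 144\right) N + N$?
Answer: $\frac{198360}{1027} \approx 193.15$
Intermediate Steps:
$w = \frac{13}{18}$ ($w = 52 \cdot \frac{1}{72} + 0 \cdot \frac{1}{44} = \frac{13}{18} + 0 = \frac{13}{18} \approx 0.72222$)
$s{\left(N,G \right)} = 158 N$ ($s{\left(N,G \right)} = 157 N + N = 158 N$)
$\frac{n}{s{\left(w,z{\left(7 \right)} \right)}} = \frac{22040}{158 \cdot \frac{13}{18}} = \frac{22040}{\frac{1027}{9}} = 22040 \cdot \frac{9}{1027} = \frac{198360}{1027}$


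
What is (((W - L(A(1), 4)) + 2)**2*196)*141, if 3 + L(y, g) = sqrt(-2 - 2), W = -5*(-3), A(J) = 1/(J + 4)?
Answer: 10943856 - 2210880*I ≈ 1.0944e+7 - 2.2109e+6*I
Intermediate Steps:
A(J) = 1/(4 + J)
W = 15
L(y, g) = -3 + 2*I (L(y, g) = -3 + sqrt(-2 - 2) = -3 + sqrt(-4) = -3 + 2*I)
(((W - L(A(1), 4)) + 2)**2*196)*141 = (((15 - (-3 + 2*I)) + 2)**2*196)*141 = (((15 + (3 - 2*I)) + 2)**2*196)*141 = (((18 - 2*I) + 2)**2*196)*141 = ((20 - 2*I)**2*196)*141 = (196*(20 - 2*I)**2)*141 = 27636*(20 - 2*I)**2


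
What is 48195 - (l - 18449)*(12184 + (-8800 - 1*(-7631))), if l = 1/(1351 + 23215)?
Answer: 4993381693365/24566 ≈ 2.0326e+8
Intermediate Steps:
l = 1/24566 ≈ 4.0707e-5
48195 - (l - 18449)*(12184 + (-8800 - 1*(-7631))) = 48195 - (1/24566 - 18449)*(12184 + (-8800 - 1*(-7631))) = 48195 - (-453218133)*(12184 + (-8800 + 7631))/24566 = 48195 - (-453218133)*(12184 - 1169)/24566 = 48195 - (-453218133)*11015/24566 = 48195 - 1*(-4992197734995/24566) = 48195 + 4992197734995/24566 = 4993381693365/24566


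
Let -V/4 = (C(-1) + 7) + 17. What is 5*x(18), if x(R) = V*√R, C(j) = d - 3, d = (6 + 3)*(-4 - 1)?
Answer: 1440*√2 ≈ 2036.5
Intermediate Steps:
d = -45 (d = 9*(-5) = -45)
C(j) = -48 (C(j) = -45 - 3 = -48)
V = 96 (V = -4*((-48 + 7) + 17) = -4*(-41 + 17) = -4*(-24) = 96)
x(R) = 96*√R
5*x(18) = 5*(96*√18) = 5*(96*(3*√2)) = 5*(288*√2) = 1440*√2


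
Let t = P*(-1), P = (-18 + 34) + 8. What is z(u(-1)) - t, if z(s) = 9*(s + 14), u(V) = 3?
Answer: 177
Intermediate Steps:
z(s) = 126 + 9*s (z(s) = 9*(14 + s) = 126 + 9*s)
P = 24 (P = 16 + 8 = 24)
t = -24 (t = 24*(-1) = -24)
z(u(-1)) - t = (126 + 9*3) - 1*(-24) = (126 + 27) + 24 = 153 + 24 = 177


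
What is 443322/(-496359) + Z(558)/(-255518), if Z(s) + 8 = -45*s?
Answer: -5600511413/7046036609 ≈ -0.79485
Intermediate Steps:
Z(s) = -8 - 45*s
443322/(-496359) + Z(558)/(-255518) = 443322/(-496359) + (-8 - 45*558)/(-255518) = 443322*(-1/496359) + (-8 - 25110)*(-1/255518) = -49258/55151 - 25118*(-1/255518) = -49258/55151 + 12559/127759 = -5600511413/7046036609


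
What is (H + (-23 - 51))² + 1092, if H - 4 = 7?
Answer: 5061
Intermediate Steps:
H = 11 (H = 4 + 7 = 11)
(H + (-23 - 51))² + 1092 = (11 + (-23 - 51))² + 1092 = (11 - 74)² + 1092 = (-63)² + 1092 = 3969 + 1092 = 5061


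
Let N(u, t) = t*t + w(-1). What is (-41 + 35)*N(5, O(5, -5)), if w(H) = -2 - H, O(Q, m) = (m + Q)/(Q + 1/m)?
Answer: 6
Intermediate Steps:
O(Q, m) = (Q + m)/(Q + 1/m)
N(u, t) = -1 + t² (N(u, t) = t*t + (-2 - 1*(-1)) = t² + (-2 + 1) = t² - 1 = -1 + t²)
(-41 + 35)*N(5, O(5, -5)) = (-41 + 35)*(-1 + (-5*(5 - 5)/(1 + 5*(-5)))²) = -6*(-1 + (-5*0/(1 - 25))²) = -6*(-1 + (-5*0/(-24))²) = -6*(-1 + (-5*(-1/24)*0)²) = -6*(-1 + 0²) = -6*(-1 + 0) = -6*(-1) = 6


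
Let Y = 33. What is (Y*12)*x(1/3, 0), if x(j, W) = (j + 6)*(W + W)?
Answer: 0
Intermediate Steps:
x(j, W) = 2*W*(6 + j) (x(j, W) = (6 + j)*(2*W) = 2*W*(6 + j))
(Y*12)*x(1/3, 0) = (33*12)*(2*0*(6 + 1/3)) = 396*(2*0*(6 + 1/3)) = 396*(2*0*(19/3)) = 396*0 = 0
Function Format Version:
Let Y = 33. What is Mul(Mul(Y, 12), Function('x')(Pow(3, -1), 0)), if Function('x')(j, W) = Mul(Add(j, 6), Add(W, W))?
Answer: 0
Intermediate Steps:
Function('x')(j, W) = Mul(2, W, Add(6, j)) (Function('x')(j, W) = Mul(Add(6, j), Mul(2, W)) = Mul(2, W, Add(6, j)))
Mul(Mul(Y, 12), Function('x')(Pow(3, -1), 0)) = Mul(Mul(33, 12), Mul(2, 0, Add(6, Pow(3, -1)))) = Mul(396, Mul(2, 0, Add(6, Rational(1, 3)))) = Mul(396, Mul(2, 0, Rational(19, 3))) = Mul(396, 0) = 0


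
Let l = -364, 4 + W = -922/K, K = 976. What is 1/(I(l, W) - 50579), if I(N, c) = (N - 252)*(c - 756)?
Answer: 61/25507938 ≈ 2.3914e-6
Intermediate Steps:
W = -2413/488 (W = -4 - 922/976 = -4 - 922*1/976 = -4 - 461/488 = -2413/488 ≈ -4.9447)
I(N, c) = (-756 + c)*(-252 + N) (I(N, c) = (-252 + N)*(-756 + c) = (-756 + c)*(-252 + N))
1/(I(l, W) - 50579) = 1/((190512 - 756*(-364) - 252*(-2413/488) - 364*(-2413/488)) - 50579) = 1/((190512 + 275184 + 152019/122 + 219583/122) - 50579) = 1/(28593257/61 - 50579) = 1/(25507938/61) = 61/25507938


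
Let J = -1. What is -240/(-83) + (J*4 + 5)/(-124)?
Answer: 29677/10292 ≈ 2.8835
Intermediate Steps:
-240/(-83) + (J*4 + 5)/(-124) = -240/(-83) + (-1*4 + 5)/(-124) = -240*(-1/83) + (-4 + 5)*(-1/124) = 240/83 + 1*(-1/124) = 240/83 - 1/124 = 29677/10292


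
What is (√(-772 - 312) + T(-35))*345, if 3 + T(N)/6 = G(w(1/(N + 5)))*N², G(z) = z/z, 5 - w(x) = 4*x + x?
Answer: 2529540 + 690*I*√271 ≈ 2.5295e+6 + 11359.0*I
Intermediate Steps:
w(x) = 5 - 5*x (w(x) = 5 - (4*x + x) = 5 - 5*x)
G(z) = 1
T(N) = -18 + 6*N² (T(N) = -18 + 6*(1*N²) = -18 + 6*N²)
(√(-772 - 312) + T(-35))*345 = (√(-772 - 312) + (-18 + 6*(-35)²))*345 = (√(-1084) + (-18 + 6*1225))*345 = (2*I*√271 + (-18 + 7350))*345 = (2*I*√271 + 7332)*345 = (7332 + 2*I*√271)*345 = 2529540 + 690*I*√271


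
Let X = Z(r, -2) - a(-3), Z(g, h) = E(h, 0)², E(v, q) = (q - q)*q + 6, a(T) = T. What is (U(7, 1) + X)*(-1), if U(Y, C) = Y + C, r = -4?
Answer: -47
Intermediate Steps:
E(v, q) = 6 (E(v, q) = 0*q + 6 = 0 + 6 = 6)
U(Y, C) = C + Y
Z(g, h) = 36 (Z(g, h) = 6² = 36)
X = 39 (X = 36 - 1*(-3) = 36 + 3 = 39)
(U(7, 1) + X)*(-1) = ((1 + 7) + 39)*(-1) = (8 + 39)*(-1) = 47*(-1) = -47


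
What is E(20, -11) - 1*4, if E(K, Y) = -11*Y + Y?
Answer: 106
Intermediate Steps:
E(K, Y) = -10*Y
E(20, -11) - 1*4 = -10*(-11) - 1*4 = 110 - 4 = 106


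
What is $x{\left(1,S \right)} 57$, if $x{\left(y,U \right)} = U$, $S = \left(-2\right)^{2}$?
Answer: $228$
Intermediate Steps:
$S = 4$
$x{\left(1,S \right)} 57 = 4 \cdot 57 = 228$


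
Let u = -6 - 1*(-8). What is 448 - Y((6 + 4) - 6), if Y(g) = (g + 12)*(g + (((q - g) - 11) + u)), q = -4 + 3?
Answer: 608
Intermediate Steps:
u = 2 (u = -6 + 8 = 2)
q = -1
Y(g) = -120 - 10*g (Y(g) = (g + 12)*(g + (((-1 - g) - 11) + 2)) = (12 + g)*(g + ((-12 - g) + 2)) = (12 + g)*(g + (-10 - g)) = (12 + g)*(-10) = -120 - 10*g)
448 - Y((6 + 4) - 6) = 448 - (-120 - 10*((6 + 4) - 6)) = 448 - (-120 - 10*(10 - 6)) = 448 - (-120 - 10*4) = 448 - (-120 - 40) = 448 - 1*(-160) = 448 + 160 = 608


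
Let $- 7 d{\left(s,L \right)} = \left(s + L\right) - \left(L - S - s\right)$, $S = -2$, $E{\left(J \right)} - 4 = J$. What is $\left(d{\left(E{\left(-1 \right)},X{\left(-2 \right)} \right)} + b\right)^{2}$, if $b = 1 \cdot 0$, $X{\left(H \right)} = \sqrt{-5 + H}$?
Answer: $\frac{16}{49} \approx 0.32653$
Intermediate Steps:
$E{\left(J \right)} = 4 + J$
$d{\left(s,L \right)} = \frac{2}{7} - \frac{2 s}{7}$ ($d{\left(s,L \right)} = - \frac{\left(s + L\right) - \left(2 + L - s\right)}{7} = - \frac{\left(L + s\right) - \left(2 + L - s\right)}{7} = - \frac{-2 + 2 s}{7} = \frac{2}{7} - \frac{2 s}{7}$)
$b = 0$
$\left(d{\left(E{\left(-1 \right)},X{\left(-2 \right)} \right)} + b\right)^{2} = \left(\left(\frac{2}{7} - \frac{2 \left(4 - 1\right)}{7}\right) + 0\right)^{2} = \left(\left(\frac{2}{7} - \frac{6}{7}\right) + 0\right)^{2} = \left(- \frac{4}{7} + 0\right)^{2} = \left(- \frac{4}{7}\right)^{2} = \frac{16}{49}$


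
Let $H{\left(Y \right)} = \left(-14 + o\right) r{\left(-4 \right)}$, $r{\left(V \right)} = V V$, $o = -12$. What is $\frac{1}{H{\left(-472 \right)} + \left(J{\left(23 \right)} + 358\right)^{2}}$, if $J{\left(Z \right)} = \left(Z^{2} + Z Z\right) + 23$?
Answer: $\frac{1}{2070305} \approx 4.8302 \cdot 10^{-7}$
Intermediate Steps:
$J{\left(Z \right)} = 23 + 2 Z^{2}$ ($J{\left(Z \right)} = \left(Z^{2} + Z^{2}\right) + 23 = 2 Z^{2} + 23 = 23 + 2 Z^{2}$)
$r{\left(V \right)} = V^{2}$
$H{\left(Y \right)} = -416$ ($H{\left(Y \right)} = \left(-14 - 12\right) \left(-4\right)^{2} = \left(-26\right) 16 = -416$)
$\frac{1}{H{\left(-472 \right)} + \left(J{\left(23 \right)} + 358\right)^{2}} = \frac{1}{-416 + \left(\left(23 + 2 \cdot 23^{2}\right) + 358\right)^{2}} = \frac{1}{-416 + \left(\left(23 + 2 \cdot 529\right) + 358\right)^{2}} = \frac{1}{-416 + \left(\left(23 + 1058\right) + 358\right)^{2}} = \frac{1}{-416 + \left(1081 + 358\right)^{2}} = \frac{1}{-416 + 1439^{2}} = \frac{1}{-416 + 2070721} = \frac{1}{2070305}$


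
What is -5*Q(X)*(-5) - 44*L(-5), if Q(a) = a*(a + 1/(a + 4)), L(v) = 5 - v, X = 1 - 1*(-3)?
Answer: -55/2 ≈ -27.500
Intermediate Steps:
X = 4 (X = 1 + 3 = 4)
Q(a) = a*(a + 1/(4 + a))
-5*Q(X)*(-5) - 44*L(-5) = -20*(1 + 4**2 + 4*4)/(4 + 4)*(-5) - 44*(5 - 1*(-5)) = -20*(1 + 16 + 16)/8*(-5) - 44*(5 + 5) = -20*33/8*(-5) - 44*10 = -5*33/2*(-5) - 440 = -165/2*(-5) - 440 = 825/2 - 440 = -55/2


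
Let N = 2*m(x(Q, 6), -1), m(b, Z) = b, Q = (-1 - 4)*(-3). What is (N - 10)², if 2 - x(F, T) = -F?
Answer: 576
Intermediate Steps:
Q = 15 (Q = -5*(-3) = 15)
x(F, T) = 2 + F (x(F, T) = 2 - (-1)*F = 2 + F)
N = 34 (N = 2*(2 + 15) = 2*17 = 34)
(N - 10)² = (34 - 10)² = 24² = 576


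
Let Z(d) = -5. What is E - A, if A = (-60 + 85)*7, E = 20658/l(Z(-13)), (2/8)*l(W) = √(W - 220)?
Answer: -175 - 3443*I/10 ≈ -175.0 - 344.3*I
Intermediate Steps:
l(W) = 4*√(-220 + W) (l(W) = 4*√(W - 220) = 4*√(-220 + W))
E = -3443*I/10 (E = 20658/((4*√(-220 - 5))) = 20658/((4*√(-225))) = 20658/((4*(15*I))) = 20658/((60*I)) = 20658*(-I/60) = -3443*I/10 ≈ -344.3*I)
A = 175 (A = 25*7 = 175)
E - A = -3443*I/10 - 1*175 = -3443*I/10 - 175 = -175 - 3443*I/10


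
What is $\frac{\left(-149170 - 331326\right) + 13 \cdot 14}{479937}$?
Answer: $- \frac{480314}{479937} \approx -1.0008$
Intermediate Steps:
$\frac{\left(-149170 - 331326\right) + 13 \cdot 14}{479937} = \left(-480496 + 182\right) \frac{1}{479937} = \left(-480314\right) \frac{1}{479937} = - \frac{480314}{479937}$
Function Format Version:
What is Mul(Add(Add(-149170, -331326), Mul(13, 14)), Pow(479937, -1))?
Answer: Rational(-480314, 479937) ≈ -1.0008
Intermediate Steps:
Mul(Add(Add(-149170, -331326), Mul(13, 14)), Pow(479937, -1)) = Mul(Add(-480496, 182), Rational(1, 479937)) = Mul(-480314, Rational(1, 479937)) = Rational(-480314, 479937)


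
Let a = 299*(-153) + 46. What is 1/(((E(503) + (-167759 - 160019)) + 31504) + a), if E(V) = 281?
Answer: -1/341694 ≈ -2.9266e-6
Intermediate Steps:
a = -45701 (a = -45747 + 46 = -45701)
1/(((E(503) + (-167759 - 160019)) + 31504) + a) = 1/(((281 + (-167759 - 160019)) + 31504) - 45701) = 1/(((281 - 327778) + 31504) - 45701) = 1/((-327497 + 31504) - 45701) = 1/(-295993 - 45701) = 1/(-341694) = -1/341694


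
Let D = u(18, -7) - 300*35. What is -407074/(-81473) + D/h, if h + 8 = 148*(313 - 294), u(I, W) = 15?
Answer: 287191091/228450292 ≈ 1.2571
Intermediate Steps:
h = 2804 (h = -8 + 148*(313 - 294) = -8 + 148*19 = -8 + 2812 = 2804)
D = -10485 (D = 15 - 300*35 = 15 - 10500 = -10485)
-407074/(-81473) + D/h = -407074/(-81473) - 10485/2804 = -407074*(-1/81473) - 10485*1/2804 = 407074/81473 - 10485/2804 = 287191091/228450292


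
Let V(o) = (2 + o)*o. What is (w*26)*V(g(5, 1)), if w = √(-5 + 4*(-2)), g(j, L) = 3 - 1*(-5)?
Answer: 2080*I*√13 ≈ 7499.5*I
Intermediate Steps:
g(j, L) = 8 (g(j, L) = 3 + 5 = 8)
w = I*√13 (w = √(-5 - 8) = √(-13) = I*√13 ≈ 3.6056*I)
V(o) = o*(2 + o)
(w*26)*V(g(5, 1)) = ((I*√13)*26)*(8*(2 + 8)) = (26*I*√13)*(8*10) = (26*I*√13)*80 = 2080*I*√13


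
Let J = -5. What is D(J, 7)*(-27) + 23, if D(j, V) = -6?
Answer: 185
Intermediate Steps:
D(J, 7)*(-27) + 23 = -6*(-27) + 23 = 162 + 23 = 185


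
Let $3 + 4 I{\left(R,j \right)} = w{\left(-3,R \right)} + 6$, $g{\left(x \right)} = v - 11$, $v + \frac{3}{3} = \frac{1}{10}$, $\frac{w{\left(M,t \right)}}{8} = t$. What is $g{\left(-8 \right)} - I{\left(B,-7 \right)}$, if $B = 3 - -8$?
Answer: $- \frac{693}{20} \approx -34.65$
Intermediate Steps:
$w{\left(M,t \right)} = 8 t$
$v = - \frac{9}{10}$ ($v = -1 + \frac{1}{10} = - \frac{9}{10} \approx -0.9$)
$g{\left(x \right)} = - \frac{119}{10}$ ($g{\left(x \right)} = - \frac{9}{10} - 11 = - \frac{119}{10}$)
$B = 11$ ($B = 3 + 8 = 11$)
$I{\left(R,j \right)} = \frac{3}{4} + 2 R$ ($I{\left(R,j \right)} = - \frac{3}{4} + \frac{8 R + 6}{4} = - \frac{3}{4} + \frac{6 + 8 R}{4} = - \frac{3}{4} + \left(\frac{3}{2} + 2 R\right) = \frac{3}{4} + 2 R$)
$g{\left(-8 \right)} - I{\left(B,-7 \right)} = - \frac{119}{10} - \left(\frac{3}{4} + 2 \cdot 11\right) = - \frac{119}{10} - \left(\frac{3}{4} + 22\right) = - \frac{119}{10} - \frac{91}{4} = - \frac{693}{20}$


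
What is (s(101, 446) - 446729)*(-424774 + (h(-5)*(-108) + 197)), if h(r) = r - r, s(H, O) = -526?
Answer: 189894186135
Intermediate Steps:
h(r) = 0
(s(101, 446) - 446729)*(-424774 + (h(-5)*(-108) + 197)) = (-526 - 446729)*(-424774 + (0*(-108) + 197)) = -447255*(-424774 + (0 + 197)) = -447255*(-424774 + 197) = -447255*(-424577) = 189894186135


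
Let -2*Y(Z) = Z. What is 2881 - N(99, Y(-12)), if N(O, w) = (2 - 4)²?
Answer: 2877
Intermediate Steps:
Y(Z) = -Z/2
N(O, w) = 4 (N(O, w) = (-2)² = 4)
2881 - N(99, Y(-12)) = 2881 - 1*4 = 2881 - 4 = 2877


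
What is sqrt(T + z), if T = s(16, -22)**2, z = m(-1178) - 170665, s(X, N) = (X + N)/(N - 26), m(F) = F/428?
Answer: I*sqrt(125054394727)/856 ≈ 413.12*I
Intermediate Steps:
m(F) = F/428 (m(F) = F*(1/428) = F/428)
s(X, N) = (N + X)/(-26 + N)
z = -36522899/214 (z = (1/428)*(-1178) - 170665 = -589/214 - 170665 = -36522899/214 ≈ -1.7067e+5)
T = 1/64 (T = ((-22 + 16)/(-26 - 22))**2 = (-6/(-48))**2 = (-1/48*(-6))**2 = (1/8)**2 = 1/64 ≈ 0.015625)
sqrt(T + z) = sqrt(1/64 - 36522899/214) = sqrt(-1168732661/6848) = I*sqrt(125054394727)/856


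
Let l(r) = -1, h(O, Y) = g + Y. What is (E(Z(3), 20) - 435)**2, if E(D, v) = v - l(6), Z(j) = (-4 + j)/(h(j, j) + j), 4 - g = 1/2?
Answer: 171396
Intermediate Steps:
g = 7/2 (g = 4 - 1/2 = 7/2 ≈ 3.5000)
h(O, Y) = 7/2 + Y
Z(j) = (-4 + j)/(7/2 + 2*j) (Z(j) = (-4 + j)/((7/2 + j) + j) = (-4 + j)/(7/2 + 2*j))
E(D, v) = 1 + v (E(D, v) = v - 1*(-1) = v + 1 = 1 + v)
(E(Z(3), 20) - 435)**2 = ((1 + 20) - 435)**2 = (21 - 435)**2 = (-414)**2 = 171396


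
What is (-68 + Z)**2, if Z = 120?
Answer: 2704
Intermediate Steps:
(-68 + Z)**2 = (-68 + 120)**2 = 52**2 = 2704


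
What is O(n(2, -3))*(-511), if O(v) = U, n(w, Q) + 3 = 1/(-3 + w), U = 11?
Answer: -5621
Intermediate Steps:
n(w, Q) = -3 + 1/(-3 + w)
O(v) = 11
O(n(2, -3))*(-511) = 11*(-511) = -5621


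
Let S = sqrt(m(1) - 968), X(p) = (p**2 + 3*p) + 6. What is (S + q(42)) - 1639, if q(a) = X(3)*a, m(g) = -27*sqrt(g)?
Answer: -631 + I*sqrt(995) ≈ -631.0 + 31.544*I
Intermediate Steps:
X(p) = 6 + p**2 + 3*p
q(a) = 24*a (q(a) = (6 + 3**2 + 3*3)*a = (6 + 9 + 9)*a = 24*a)
S = I*sqrt(995) (S = sqrt(-27*sqrt(1) - 968) = sqrt(-27*1 - 968) = sqrt(-27 - 968) = sqrt(-995) = I*sqrt(995) ≈ 31.544*I)
(S + q(42)) - 1639 = (I*sqrt(995) + 24*42) - 1639 = (I*sqrt(995) + 1008) - 1639 = (1008 + I*sqrt(995)) - 1639 = -631 + I*sqrt(995)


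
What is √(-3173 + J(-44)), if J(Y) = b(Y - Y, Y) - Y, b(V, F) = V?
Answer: I*√3129 ≈ 55.937*I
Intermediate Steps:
J(Y) = -Y (J(Y) = (Y - Y) - Y = 0 - Y = -Y)
√(-3173 + J(-44)) = √(-3173 - 1*(-44)) = √(-3173 + 44) = √(-3129) = I*√3129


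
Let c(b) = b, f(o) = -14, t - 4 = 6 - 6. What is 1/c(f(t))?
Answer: -1/14 ≈ -0.071429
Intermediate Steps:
t = 4 (t = 4 + (6 - 6) = 4 + 0 = 4)
1/c(f(t)) = 1/(-14) = -1/14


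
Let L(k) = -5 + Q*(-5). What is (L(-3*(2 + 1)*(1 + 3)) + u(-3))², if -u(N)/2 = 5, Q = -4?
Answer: 25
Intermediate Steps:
u(N) = -10 (u(N) = -2*5 = -10)
L(k) = 15 (L(k) = -5 - 4*(-5) = -5 + 20 = 15)
(L(-3*(2 + 1)*(1 + 3)) + u(-3))² = (15 - 10)² = 5² = 25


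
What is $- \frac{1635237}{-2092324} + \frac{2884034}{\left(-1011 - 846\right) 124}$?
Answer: $- \frac{1414447700375}{120448815708} \approx -11.743$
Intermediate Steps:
$- \frac{1635237}{-2092324} + \frac{2884034}{\left(-1011 - 846\right) 124} = \left(-1635237\right) \left(- \frac{1}{2092324}\right) + \frac{2884034}{\left(-1857\right) 124} = \frac{1635237}{2092324} + \frac{2884034}{-230268} = \frac{1635237}{2092324} + 2884034 \left(- \frac{1}{230268}\right) = \frac{1635237}{2092324} - \frac{1442017}{115134} = - \frac{1414447700375}{120448815708}$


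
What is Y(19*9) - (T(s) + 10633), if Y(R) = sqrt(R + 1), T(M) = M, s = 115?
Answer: -10748 + 2*sqrt(43) ≈ -10735.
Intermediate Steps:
Y(R) = sqrt(1 + R)
Y(19*9) - (T(s) + 10633) = sqrt(1 + 19*9) - (115 + 10633) = sqrt(1 + 171) - 1*10748 = sqrt(172) - 10748 = 2*sqrt(43) - 10748 = -10748 + 2*sqrt(43)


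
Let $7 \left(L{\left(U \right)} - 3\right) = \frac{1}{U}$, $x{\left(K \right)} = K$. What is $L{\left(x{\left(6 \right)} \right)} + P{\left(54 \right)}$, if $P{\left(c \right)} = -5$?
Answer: $- \frac{83}{42} \approx -1.9762$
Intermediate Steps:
$L{\left(U \right)} = 3 + \frac{1}{7 U}$
$L{\left(x{\left(6 \right)} \right)} + P{\left(54 \right)} = \left(3 + \frac{1}{7 \cdot 6}\right) - 5 = \left(3 + \frac{1}{7} \cdot \frac{1}{6}\right) - 5 = \left(3 + \frac{1}{42}\right) - 5 = \frac{127}{42} - 5 = - \frac{83}{42}$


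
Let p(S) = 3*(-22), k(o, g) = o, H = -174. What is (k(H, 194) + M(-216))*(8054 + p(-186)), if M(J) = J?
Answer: -3115320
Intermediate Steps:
p(S) = -66
(k(H, 194) + M(-216))*(8054 + p(-186)) = (-174 - 216)*(8054 - 66) = -390*7988 = -3115320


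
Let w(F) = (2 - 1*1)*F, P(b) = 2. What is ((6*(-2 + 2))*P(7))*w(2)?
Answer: 0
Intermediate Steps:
w(F) = F (w(F) = (2 - 1)*F = 1*F = F)
((6*(-2 + 2))*P(7))*w(2) = ((6*(-2 + 2))*2)*2 = ((6*0)*2)*2 = (0*2)*2 = 0*2 = 0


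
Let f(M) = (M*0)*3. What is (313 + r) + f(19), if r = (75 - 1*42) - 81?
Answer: 265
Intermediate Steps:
r = -48 (r = (75 - 42) - 81 = 33 - 81 = -48)
f(M) = 0 (f(M) = 0*3 = 0)
(313 + r) + f(19) = (313 - 48) + 0 = 265 + 0 = 265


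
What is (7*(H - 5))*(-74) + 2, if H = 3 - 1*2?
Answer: 2074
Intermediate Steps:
H = 1 (H = 3 - 2 = 1)
(7*(H - 5))*(-74) + 2 = (7*(1 - 5))*(-74) + 2 = (7*(-4))*(-74) + 2 = -28*(-74) + 2 = 2072 + 2 = 2074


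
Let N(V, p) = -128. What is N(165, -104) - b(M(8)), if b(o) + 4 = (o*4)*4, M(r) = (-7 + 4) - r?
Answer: 52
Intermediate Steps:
M(r) = -3 - r
b(o) = -4 + 16*o (b(o) = -4 + (o*4)*4 = -4 + (4*o)*4 = -4 + 16*o)
N(165, -104) - b(M(8)) = -128 - (-4 + 16*(-3 - 1*8)) = -128 - (-4 + 16*(-3 - 8)) = -128 - (-4 + 16*(-11)) = -128 - (-4 - 176) = -128 - 1*(-180) = -128 + 180 = 52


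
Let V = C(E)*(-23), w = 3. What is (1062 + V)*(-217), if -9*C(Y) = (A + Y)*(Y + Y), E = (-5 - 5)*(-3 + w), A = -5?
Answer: -230454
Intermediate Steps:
E = 0 (E = (-5 - 5)*(-3 + 3) = -10*0 = 0)
C(Y) = -2*Y*(-5 + Y)/9 (C(Y) = -(-5 + Y)*(Y + Y)/9 = -(-5 + Y)*2*Y/9 = -2*Y*(-5 + Y)/9)
V = 0 (V = ((2/9)*0*(5 - 1*0))*(-23) = ((2/9)*0*(5 + 0))*(-23) = ((2/9)*0*5)*(-23) = 0*(-23) = 0)
(1062 + V)*(-217) = (1062 + 0)*(-217) = 1062*(-217) = -230454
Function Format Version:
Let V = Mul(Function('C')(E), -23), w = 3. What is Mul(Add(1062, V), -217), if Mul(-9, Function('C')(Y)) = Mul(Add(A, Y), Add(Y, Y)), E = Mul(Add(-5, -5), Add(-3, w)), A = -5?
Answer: -230454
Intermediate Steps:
E = 0 (E = Mul(Add(-5, -5), Add(-3, 3)) = Mul(-10, 0) = 0)
Function('C')(Y) = Mul(Rational(-2, 9), Y, Add(-5, Y)) (Function('C')(Y) = Mul(Rational(-1, 9), Mul(Add(-5, Y), Add(Y, Y))) = Mul(Rational(-1, 9), Mul(Add(-5, Y), Mul(2, Y))) = Mul(Rational(-1, 9), Mul(2, Y, Add(-5, Y))) = Mul(Rational(-2, 9), Y, Add(-5, Y)))
V = 0 (V = Mul(Mul(Rational(2, 9), 0, Add(5, Mul(-1, 0))), -23) = Mul(Mul(Rational(2, 9), 0, Add(5, 0)), -23) = Mul(Mul(Rational(2, 9), 0, 5), -23) = Mul(0, -23) = 0)
Mul(Add(1062, V), -217) = Mul(Add(1062, 0), -217) = Mul(1062, -217) = -230454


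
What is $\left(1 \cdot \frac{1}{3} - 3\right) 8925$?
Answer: $-23800$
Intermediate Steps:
$\left(1 \cdot \frac{1}{3} - 3\right) 8925 = \left(\frac{1}{3} - 3\right) 8925 = \left(- \frac{8}{3}\right) 8925 = -23800$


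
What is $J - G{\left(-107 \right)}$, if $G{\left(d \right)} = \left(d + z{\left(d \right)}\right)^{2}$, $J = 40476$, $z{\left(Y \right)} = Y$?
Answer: $-5320$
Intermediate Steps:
$G{\left(d \right)} = 4 d^{2}$ ($G{\left(d \right)} = \left(d + d\right)^{2} = \left(2 d\right)^{2} = 4 d^{2}$)
$J - G{\left(-107 \right)} = 40476 - 4 \left(-107\right)^{2} = 40476 - 4 \cdot 11449 = 40476 - 45796 = -5320$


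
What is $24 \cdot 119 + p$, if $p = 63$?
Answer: $2919$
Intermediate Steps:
$24 \cdot 119 + p = 24 \cdot 119 + 63 = 2856 + 63 = 2919$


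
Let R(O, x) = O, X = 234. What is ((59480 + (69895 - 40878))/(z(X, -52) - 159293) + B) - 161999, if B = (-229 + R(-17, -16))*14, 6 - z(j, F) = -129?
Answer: -26331665491/159158 ≈ -1.6544e+5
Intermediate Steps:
z(j, F) = 135 (z(j, F) = 6 - 1*(-129) = 6 + 129 = 135)
B = -3444 (B = (-229 - 17)*14 = -246*14 = -3444)
((59480 + (69895 - 40878))/(z(X, -52) - 159293) + B) - 161999 = ((59480 + (69895 - 40878))/(135 - 159293) - 3444) - 161999 = ((59480 + 29017)/(-159158) - 3444) - 161999 = (88497*(-1/159158) - 3444) - 161999 = (-88497/159158 - 3444) - 161999 = -548228649/159158 - 161999 = -26331665491/159158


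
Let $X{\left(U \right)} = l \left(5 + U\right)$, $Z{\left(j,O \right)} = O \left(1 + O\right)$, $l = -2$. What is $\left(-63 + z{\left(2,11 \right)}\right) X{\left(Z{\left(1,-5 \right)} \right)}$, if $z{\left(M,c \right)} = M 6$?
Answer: $2550$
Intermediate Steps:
$z{\left(M,c \right)} = 6 M$
$X{\left(U \right)} = -10 - 2 U$ ($X{\left(U \right)} = - 2 \left(5 + U\right) = -10 - 2 U$)
$\left(-63 + z{\left(2,11 \right)}\right) X{\left(Z{\left(1,-5 \right)} \right)} = \left(-63 + 6 \cdot 2\right) \left(-10 - 2 \left(- 5 \left(1 - 5\right)\right)\right) = \left(-63 + 12\right) \left(-10 - 2 \left(\left(-5\right) \left(-4\right)\right)\right) = - 51 \left(-10 - 40\right) = \left(-51\right) \left(-50\right) = 2550$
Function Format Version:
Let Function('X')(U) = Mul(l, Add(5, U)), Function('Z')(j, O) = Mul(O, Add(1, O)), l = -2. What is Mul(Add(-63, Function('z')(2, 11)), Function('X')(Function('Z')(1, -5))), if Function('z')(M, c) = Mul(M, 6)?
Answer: 2550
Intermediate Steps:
Function('z')(M, c) = Mul(6, M)
Function('X')(U) = Add(-10, Mul(-2, U)) (Function('X')(U) = Mul(-2, Add(5, U)) = Add(-10, Mul(-2, U)))
Mul(Add(-63, Function('z')(2, 11)), Function('X')(Function('Z')(1, -5))) = Mul(Add(-63, Mul(6, 2)), Add(-10, Mul(-2, Mul(-5, Add(1, -5))))) = Mul(Add(-63, 12), Add(-10, Mul(-2, Mul(-5, -4)))) = Mul(-51, Add(-10, Mul(-2, 20))) = Mul(-51, Add(-10, -40)) = Mul(-51, -50) = 2550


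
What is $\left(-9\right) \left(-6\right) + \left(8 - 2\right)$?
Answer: $60$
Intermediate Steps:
$\left(-9\right) \left(-6\right) + \left(8 - 2\right) = 54 + \left(8 - 2\right) = 54 + 6 = 60$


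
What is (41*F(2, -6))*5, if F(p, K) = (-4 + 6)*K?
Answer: -2460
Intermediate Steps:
F(p, K) = 2*K
(41*F(2, -6))*5 = (41*(2*(-6)))*5 = (41*(-12))*5 = -492*5 = -2460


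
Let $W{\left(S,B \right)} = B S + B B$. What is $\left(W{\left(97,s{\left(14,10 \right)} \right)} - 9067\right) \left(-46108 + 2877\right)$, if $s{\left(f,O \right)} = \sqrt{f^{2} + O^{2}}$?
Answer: $379179101 - 8386814 \sqrt{74} \approx 3.0703 \cdot 10^{8}$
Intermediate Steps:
$s{\left(f,O \right)} = \sqrt{O^{2} + f^{2}}$
$W{\left(S,B \right)} = B^{2} + B S$ ($W{\left(S,B \right)} = B S + B^{2} = B^{2} + B S$)
$\left(W{\left(97,s{\left(14,10 \right)} \right)} - 9067\right) \left(-46108 + 2877\right) = \left(\sqrt{10^{2} + 14^{2}} \left(\sqrt{10^{2} + 14^{2}} + 97\right) - 9067\right) \left(-46108 + 2877\right) = \left(\sqrt{100 + 196} \left(\sqrt{100 + 196} + 97\right) - 9067\right) \left(-43231\right) = \left(\sqrt{296} \left(\sqrt{296} + 97\right) - 9067\right) \left(-43231\right) = \left(2 \sqrt{74} \left(2 \sqrt{74} + 97\right) - 9067\right) \left(-43231\right) = \left(2 \sqrt{74} \left(97 + 2 \sqrt{74}\right) - 9067\right) \left(-43231\right) = \left(-9067 + 2 \sqrt{74} \left(97 + 2 \sqrt{74}\right)\right) \left(-43231\right) = 391975477 - 86462 \sqrt{74} \left(97 + 2 \sqrt{74}\right)$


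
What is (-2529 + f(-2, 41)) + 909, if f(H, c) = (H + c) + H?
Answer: -1583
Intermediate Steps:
f(H, c) = c + 2*H
(-2529 + f(-2, 41)) + 909 = (-2529 + (41 + 2*(-2))) + 909 = (-2529 + (41 - 4)) + 909 = (-2529 + 37) + 909 = -2492 + 909 = -1583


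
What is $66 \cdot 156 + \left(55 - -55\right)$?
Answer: $10406$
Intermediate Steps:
$66 \cdot 156 + \left(55 - -55\right) = 10296 + \left(55 + 55\right) = 10296 + 110 = 10406$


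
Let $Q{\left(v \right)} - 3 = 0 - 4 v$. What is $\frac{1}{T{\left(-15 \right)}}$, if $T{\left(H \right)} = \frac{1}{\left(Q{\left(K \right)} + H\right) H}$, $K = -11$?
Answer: $-480$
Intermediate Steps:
$Q{\left(v \right)} = 3 - 4 v$ ($Q{\left(v \right)} = 3 + \left(0 - 4 v\right) = 3 - 4 v$)
$T{\left(H \right)} = \frac{1}{H \left(47 + H\right)}$ ($T{\left(H \right)} = \frac{1}{\left(\left(3 - -44\right) + H\right) H} = \frac{1}{\left(\left(3 + 44\right) + H\right) H} = \frac{1}{\left(47 + H\right) H} = \frac{1}{H \left(47 + H\right)}$)
$\frac{1}{T{\left(-15 \right)}} = \frac{1}{\frac{1}{-15} \frac{1}{47 - 15}} = \frac{1}{\left(- \frac{1}{15}\right) \frac{1}{32}} = \frac{1}{- \frac{1}{480}} = -480$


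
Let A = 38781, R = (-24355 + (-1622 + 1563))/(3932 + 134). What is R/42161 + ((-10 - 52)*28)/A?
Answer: -4815216485/107227354563 ≈ -0.044907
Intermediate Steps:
R = -12207/2033 (R = (-24355 - 59)/4066 = -24414*1/4066 = -12207/2033 ≈ -6.0044)
R/42161 + ((-10 - 52)*28)/A = -12207/2033/42161 + ((-10 - 52)*28)/38781 = -12207/2033*1/42161 - 62*28*(1/38781) = -12207/85713313 - 1736*1/38781 = -12207/85713313 - 56/1251 = -4815216485/107227354563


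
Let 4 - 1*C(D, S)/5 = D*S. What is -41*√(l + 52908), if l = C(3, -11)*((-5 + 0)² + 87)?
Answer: -82*√18407 ≈ -11125.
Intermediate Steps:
C(D, S) = 20 - 5*D*S
l = 20720 (l = (20 - 5*3*(-11))*((-5 + 0)² + 87) = (20 + 165)*((-5)² + 87) = 185*(25 + 87) = 185*112 = 20720)
-41*√(l + 52908) = -41*√(20720 + 52908) = -82*√18407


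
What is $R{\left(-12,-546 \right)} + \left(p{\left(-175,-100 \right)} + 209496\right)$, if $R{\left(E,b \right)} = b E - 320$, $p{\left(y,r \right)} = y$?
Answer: $215553$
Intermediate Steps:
$R{\left(E,b \right)} = -320 + E b$ ($R{\left(E,b \right)} = E b - 320 = -320 + E b$)
$R{\left(-12,-546 \right)} + \left(p{\left(-175,-100 \right)} + 209496\right) = \left(-320 - -6552\right) + \left(-175 + 209496\right) = \left(-320 + 6552\right) + 209321 = 6232 + 209321 = 215553$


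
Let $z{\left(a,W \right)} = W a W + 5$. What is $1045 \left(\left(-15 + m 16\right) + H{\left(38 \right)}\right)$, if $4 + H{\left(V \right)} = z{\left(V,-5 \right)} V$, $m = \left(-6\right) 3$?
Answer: $37602235$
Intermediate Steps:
$m = -18$
$z{\left(a,W \right)} = 5 + a W^{2}$ ($z{\left(a,W \right)} = a W^{2} + 5 = 5 + a W^{2}$)
$H{\left(V \right)} = -4 + V \left(5 + 25 V\right)$ ($H{\left(V \right)} = -4 + \left(5 + V \left(-5\right)^{2}\right) V = -4 + \left(5 + V 25\right) V = -4 + \left(5 + 25 V\right) V = -4 + V \left(5 + 25 V\right)$)
$1045 \left(\left(-15 + m 16\right) + H{\left(38 \right)}\right) = 1045 \left(\left(-15 - 288\right) - \left(4 - 190 \left(1 + 5 \cdot 38\right)\right)\right) = 1045 \left(\left(-15 - 288\right) - \left(4 - 190 \left(1 + 190\right)\right)\right) = 1045 \left(-303 - \left(4 - 36290\right)\right) = 1045 \left(-303 + \left(-4 + 36290\right)\right) = 1045 \left(-303 + 36286\right) = 1045 \cdot 35983 = 37602235$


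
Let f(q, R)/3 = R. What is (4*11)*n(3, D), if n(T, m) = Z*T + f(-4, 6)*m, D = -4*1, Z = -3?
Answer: -3564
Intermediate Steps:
f(q, R) = 3*R
D = -4
n(T, m) = -3*T + 18*m (n(T, m) = -3*T + (3*6)*m = -3*T + 18*m)
(4*11)*n(3, D) = (4*11)*(-3*3 + 18*(-4)) = 44*(-9 - 72) = 44*(-81) = -3564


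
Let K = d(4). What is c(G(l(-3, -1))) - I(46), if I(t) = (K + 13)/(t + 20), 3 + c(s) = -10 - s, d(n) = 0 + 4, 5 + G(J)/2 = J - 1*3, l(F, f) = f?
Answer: 313/66 ≈ 4.7424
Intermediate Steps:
G(J) = -16 + 2*J (G(J) = -10 + 2*(J - 1*3) = -10 + 2*(J - 3) = -10 + 2*(-3 + J) = -10 + (-6 + 2*J) = -16 + 2*J)
d(n) = 4
c(s) = -13 - s (c(s) = -3 + (-10 - s) = -13 - s)
K = 4
I(t) = 17/(20 + t) (I(t) = (4 + 13)/(t + 20) = 17/(20 + t))
c(G(l(-3, -1))) - I(46) = (-13 - (-16 + 2*(-1))) - 17/(20 + 46) = (-13 - (-16 - 2)) - 17/66 = (-13 - 1*(-18)) - 17/66 = (-13 + 18) - 1*17/66 = 5 - 17/66 = 313/66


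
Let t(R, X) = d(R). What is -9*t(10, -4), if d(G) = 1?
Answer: -9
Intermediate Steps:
t(R, X) = 1
-9*t(10, -4) = -9*1 = -9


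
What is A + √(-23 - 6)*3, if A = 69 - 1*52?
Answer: 17 + 3*I*√29 ≈ 17.0 + 16.155*I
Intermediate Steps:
A = 17 (A = 69 - 52 = 17)
A + √(-23 - 6)*3 = 17 + √(-23 - 6)*3 = 17 + √(-29)*3 = 17 + (I*√29)*3 = 17 + 3*I*√29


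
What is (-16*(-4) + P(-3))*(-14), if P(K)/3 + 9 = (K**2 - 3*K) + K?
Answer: -1148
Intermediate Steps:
P(K) = -27 - 6*K + 3*K**2 (P(K) = -27 + 3*((K**2 - 3*K) + K) = -27 + 3*(K**2 - 2*K) = -27 + (-6*K + 3*K**2) = -27 - 6*K + 3*K**2)
(-16*(-4) + P(-3))*(-14) = (-16*(-4) + (-27 - 6*(-3) + 3*(-3)**2))*(-14) = (64 + (-27 + 18 + 3*9))*(-14) = (64 + (-27 + 18 + 27))*(-14) = (64 + 18)*(-14) = 82*(-14) = -1148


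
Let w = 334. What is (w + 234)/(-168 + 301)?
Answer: 568/133 ≈ 4.2707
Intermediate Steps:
(w + 234)/(-168 + 301) = (334 + 234)/(-168 + 301) = 568/133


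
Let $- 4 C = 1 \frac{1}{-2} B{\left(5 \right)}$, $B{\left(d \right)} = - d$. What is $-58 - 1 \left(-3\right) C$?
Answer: $- \frac{479}{8} \approx -59.875$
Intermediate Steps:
$C = - \frac{5}{8}$ ($C = - \frac{1 \frac{1}{-2} \left(\left(-1\right) 5\right)}{4} = - \frac{1 \left(- \frac{1}{2}\right) \left(-5\right)}{4} = - \frac{\left(- \frac{1}{2}\right) \left(-5\right)}{4} = \left(- \frac{1}{4}\right) \frac{5}{2} = - \frac{5}{8} \approx -0.625$)
$-58 - 1 \left(-3\right) C = -58 - 1 \left(-3\right) \left(- \frac{5}{8}\right) = -58 - \left(-3\right) \left(- \frac{5}{8}\right) = -58 - \frac{15}{8} = - \frac{479}{8}$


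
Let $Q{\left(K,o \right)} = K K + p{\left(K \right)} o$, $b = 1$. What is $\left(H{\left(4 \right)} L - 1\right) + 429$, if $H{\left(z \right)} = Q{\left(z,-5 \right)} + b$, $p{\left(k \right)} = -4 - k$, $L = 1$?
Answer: $485$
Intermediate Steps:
$Q{\left(K,o \right)} = K^{2} + o \left(-4 - K\right)$ ($Q{\left(K,o \right)} = K K + \left(-4 - K\right) o = K^{2} + o \left(-4 - K\right)$)
$H{\left(z \right)} = 21 + z^{2} + 5 z$ ($H{\left(z \right)} = \left(z^{2} - - 5 \left(4 + z\right)\right) + 1 = \left(z^{2} + \left(20 + 5 z\right)\right) + 1 = \left(20 + z^{2} + 5 z\right) + 1 = 21 + z^{2} + 5 z$)
$\left(H{\left(4 \right)} L - 1\right) + 429 = \left(\left(21 + 4^{2} + 5 \cdot 4\right) 1 - 1\right) + 429 = \left(\left(21 + 16 + 20\right) 1 - 1\right) + 429 = \left(57 \cdot 1 - 1\right) + 429 = \left(57 - 1\right) + 429 = 56 + 429 = 485$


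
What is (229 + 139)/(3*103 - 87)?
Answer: 184/111 ≈ 1.6577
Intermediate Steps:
(229 + 139)/(3*103 - 87) = 368/(309 - 87) = 368/222 = 368*(1/222) = 184/111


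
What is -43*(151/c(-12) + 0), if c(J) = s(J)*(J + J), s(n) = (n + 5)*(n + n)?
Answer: 6493/4032 ≈ 1.6104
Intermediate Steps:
s(n) = 2*n*(5 + n) (s(n) = (5 + n)*(2*n) = 2*n*(5 + n))
c(J) = 4*J²*(5 + J) (c(J) = (2*J*(5 + J))*(J + J) = (2*J*(5 + J))*(2*J) = 4*J²*(5 + J))
-43*(151/c(-12) + 0) = -43*(151/((4*(-12)²*(5 - 12))) + 0) = -43*(151/((4*144*(-7))) + 0) = -43*(151/(-4032) + 0) = -43*(151*(-1/4032) + 0) = -43*(-151/4032 + 0) = -43*(-151/4032) = 6493/4032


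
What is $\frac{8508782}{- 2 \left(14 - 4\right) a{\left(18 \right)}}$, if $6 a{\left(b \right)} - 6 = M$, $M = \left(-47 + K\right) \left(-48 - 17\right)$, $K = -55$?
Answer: $- \frac{4254391}{11060} \approx -384.66$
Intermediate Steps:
$M = 6630$ ($M = \left(-47 - 55\right) \left(-48 - 17\right) = \left(-102\right) \left(-65\right) = 6630$)
$a{\left(b \right)} = 1106$ ($a{\left(b \right)} = 1 + \frac{1}{6} \cdot 6630 = 1 + 1105 = 1106$)
$\frac{8508782}{- 2 \left(14 - 4\right) a{\left(18 \right)}} = \frac{8508782}{- 2 \left(14 - 4\right) 1106} = \frac{8508782}{\left(-2\right) 10 \cdot 1106} = \frac{8508782}{\left(-20\right) 1106} = \frac{8508782}{-22120} = 8508782 \left(- \frac{1}{22120}\right) = - \frac{4254391}{11060}$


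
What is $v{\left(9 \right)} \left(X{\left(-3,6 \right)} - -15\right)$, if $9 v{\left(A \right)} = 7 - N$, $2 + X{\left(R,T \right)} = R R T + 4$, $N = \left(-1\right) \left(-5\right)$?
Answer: $\frac{142}{9} \approx 15.778$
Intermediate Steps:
$N = 5$
$X{\left(R,T \right)} = 2 + T R^{2}$ ($X{\left(R,T \right)} = -2 + \left(R R T + 4\right) = -2 + \left(R^{2} T + 4\right) = -2 + \left(T R^{2} + 4\right) = -2 + \left(4 + T R^{2}\right) = 2 + T R^{2}$)
$v{\left(A \right)} = \frac{2}{9}$ ($v{\left(A \right)} = \frac{7 - 5}{9} = \frac{1}{9} \cdot 2 = \frac{2}{9}$)
$v{\left(9 \right)} \left(X{\left(-3,6 \right)} - -15\right) = \frac{2 \left(\left(2 + 6 \left(-3\right)^{2}\right) - -15\right)}{9} = \frac{2 \left(\left(2 + 6 \cdot 9\right) + 15\right)}{9} = \frac{2 \left(\left(2 + 54\right) + 15\right)}{9} = \frac{2 \left(56 + 15\right)}{9} = \frac{2}{9} \cdot 71 = \frac{142}{9}$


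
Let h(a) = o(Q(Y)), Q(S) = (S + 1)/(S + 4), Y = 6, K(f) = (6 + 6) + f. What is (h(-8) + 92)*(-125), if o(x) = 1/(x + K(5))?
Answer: -2036750/177 ≈ -11507.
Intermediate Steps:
K(f) = 12 + f
Q(S) = (1 + S)/(4 + S)
o(x) = 1/(17 + x) (o(x) = 1/(x + (12 + 5)) = 1/(x + 17) = 1/(17 + x))
h(a) = 10/177 (h(a) = 1/(17 + (1 + 6)/(4 + 6)) = 1/(17 + 7/10) = 1/(177/10) = 10/177)
(h(-8) + 92)*(-125) = (10/177 + 92)*(-125) = (16294/177)*(-125) = -2036750/177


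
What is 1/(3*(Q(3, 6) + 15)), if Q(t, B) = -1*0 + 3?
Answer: 1/54 ≈ 0.018519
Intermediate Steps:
Q(t, B) = 3 (Q(t, B) = 0 + 3 = 3)
1/(3*(Q(3, 6) + 15)) = 1/(3*(3 + 15)) = 1/(3*18) = 1/54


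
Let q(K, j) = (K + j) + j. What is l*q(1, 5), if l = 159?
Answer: 1749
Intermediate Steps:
q(K, j) = K + 2*j
l*q(1, 5) = 159*(1 + 2*5) = 159*(1 + 10) = 159*11 = 1749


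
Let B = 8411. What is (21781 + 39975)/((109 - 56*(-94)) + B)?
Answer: 15439/3446 ≈ 4.4803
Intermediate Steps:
(21781 + 39975)/((109 - 56*(-94)) + B) = (21781 + 39975)/((109 - 56*(-94)) + 8411) = 61756/((109 + 5264) + 8411) = 61756/(5373 + 8411) = 61756/13784 = 61756*(1/13784) = 15439/3446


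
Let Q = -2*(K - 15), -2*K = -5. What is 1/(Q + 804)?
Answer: 1/829 ≈ 0.0012063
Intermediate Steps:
K = 5/2 (K = -½*(-5) = 5/2 ≈ 2.5000)
Q = 25 (Q = -2*(5/2 - 15) = -2*(-25/2) = 25)
1/(Q + 804) = 1/(25 + 804) = 1/829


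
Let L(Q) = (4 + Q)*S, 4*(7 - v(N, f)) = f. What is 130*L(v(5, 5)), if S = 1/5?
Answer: 507/2 ≈ 253.50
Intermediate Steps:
v(N, f) = 7 - f/4
S = 1/5 ≈ 0.20000
L(Q) = 4/5 + Q/5 (L(Q) = (4 + Q)*(1/5) = 4/5 + Q/5)
130*L(v(5, 5)) = 130*(4/5 + (7 - 1/4*5)/5) = 130*(4/5 + (7 - 5/4)/5) = 130*(4/5 + (1/5)*(23/4)) = 130*(4/5 + 23/20) = 130*(39/20) = 507/2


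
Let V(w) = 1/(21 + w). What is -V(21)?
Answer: -1/42 ≈ -0.023810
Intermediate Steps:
-V(21) = -1/(21 + 21) = -1/42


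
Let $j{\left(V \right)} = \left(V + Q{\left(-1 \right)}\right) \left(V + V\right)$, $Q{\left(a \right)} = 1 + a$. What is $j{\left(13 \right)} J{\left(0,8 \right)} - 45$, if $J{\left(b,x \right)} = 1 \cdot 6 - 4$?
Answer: $631$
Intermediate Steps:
$j{\left(V \right)} = 2 V^{2}$ ($j{\left(V \right)} = \left(V + \left(1 - 1\right)\right) \left(V + V\right) = \left(V + 0\right) 2 V = V 2 V = 2 V^{2}$)
$J{\left(b,x \right)} = 2$ ($J{\left(b,x \right)} = 6 - 4 = 2$)
$j{\left(13 \right)} J{\left(0,8 \right)} - 45 = 2 \cdot 13^{2} \cdot 2 - 45 = 2 \cdot 169 \cdot 2 + \left(-48 + 3\right) = 338 \cdot 2 - 45 = 676 - 45 = 631$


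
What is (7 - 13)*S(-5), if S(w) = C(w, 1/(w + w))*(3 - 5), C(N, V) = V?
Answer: -6/5 ≈ -1.2000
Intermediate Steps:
S(w) = -1/w (S(w) = (3 - 5)/(w + w) = -2/(2*w) = (1/(2*w))*(-2) = -1/w)
(7 - 13)*S(-5) = (7 - 13)*(-1/(-5)) = -(-6)*(-1)/5 = -6*⅕ = -6/5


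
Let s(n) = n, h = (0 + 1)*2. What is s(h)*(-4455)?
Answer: -8910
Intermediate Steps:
h = 2 (h = 1*2 = 2)
s(h)*(-4455) = 2*(-4455) = -8910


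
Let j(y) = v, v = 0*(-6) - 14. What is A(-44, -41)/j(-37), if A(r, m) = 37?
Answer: -37/14 ≈ -2.6429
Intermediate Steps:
v = -14 (v = 0 - 14 = -14)
j(y) = -14
A(-44, -41)/j(-37) = 37/(-14) = 37*(-1/14) = -37/14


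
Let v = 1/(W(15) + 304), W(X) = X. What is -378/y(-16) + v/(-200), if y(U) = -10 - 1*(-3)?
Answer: 3445199/63800 ≈ 54.000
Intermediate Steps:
y(U) = -7 (y(U) = -10 + 3 = -7)
v = 1/319 (v = 1/(15 + 304) = 1/319 ≈ 0.0031348)
-378/y(-16) + v/(-200) = -378/(-7) + (1/319)/(-200) = -378*(-⅐) + (1/319)*(-1/200) = 54 - 1/63800 = 3445199/63800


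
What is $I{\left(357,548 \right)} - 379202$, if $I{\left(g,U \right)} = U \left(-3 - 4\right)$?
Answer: $-383038$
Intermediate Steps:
$I{\left(g,U \right)} = - 7 U$ ($I{\left(g,U \right)} = U \left(-7\right) = - 7 U$)
$I{\left(357,548 \right)} - 379202 = \left(-7\right) 548 - 379202 = -3836 - 379202 = -383038$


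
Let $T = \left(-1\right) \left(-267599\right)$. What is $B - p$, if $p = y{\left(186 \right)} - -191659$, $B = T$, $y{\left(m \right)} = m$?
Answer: $75754$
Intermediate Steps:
$T = 267599$
$B = 267599$
$p = 191845$ ($p = 186 - -191659 = 186 + 191659 = 191845$)
$B - p = 267599 - 191845 = 75754$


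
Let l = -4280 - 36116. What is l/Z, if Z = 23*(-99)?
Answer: 40396/2277 ≈ 17.741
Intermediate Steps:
Z = -2277
l = -40396
l/Z = -40396/(-2277) = -40396*(-1/2277) = 40396/2277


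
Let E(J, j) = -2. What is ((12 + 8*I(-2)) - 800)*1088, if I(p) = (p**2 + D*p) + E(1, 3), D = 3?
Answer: -892160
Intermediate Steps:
I(p) = -2 + p**2 + 3*p (I(p) = (p**2 + 3*p) - 2 = -2 + p**2 + 3*p)
((12 + 8*I(-2)) - 800)*1088 = ((12 + 8*(-2 + (-2)**2 + 3*(-2))) - 800)*1088 = ((12 + 8*(-2 + 4 - 6)) - 800)*1088 = ((12 + 8*(-4)) - 800)*1088 = ((12 - 32) - 800)*1088 = (-20 - 800)*1088 = -820*1088 = -892160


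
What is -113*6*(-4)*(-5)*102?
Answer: -1383120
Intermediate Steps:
-113*6*(-4)*(-5)*102 = -(-2712)*(-5)*102 = -113*120*102 = -13560*102 = -1383120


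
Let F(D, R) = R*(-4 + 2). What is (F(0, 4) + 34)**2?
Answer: 676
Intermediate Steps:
F(D, R) = -2*R (F(D, R) = R*(-2) = -2*R)
(F(0, 4) + 34)**2 = (-2*4 + 34)**2 = (-8 + 34)**2 = 26**2 = 676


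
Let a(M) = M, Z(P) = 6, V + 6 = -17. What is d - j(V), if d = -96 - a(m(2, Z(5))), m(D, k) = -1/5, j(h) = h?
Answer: -364/5 ≈ -72.800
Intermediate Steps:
V = -23 (V = -6 - 17 = -23)
m(D, k) = -⅕ (m(D, k) = -1*⅕ = -⅕)
d = -479/5 (d = -96 - 1*(-⅕) = -96 + ⅕ = -479/5 ≈ -95.800)
d - j(V) = -479/5 - 1*(-23) = -479/5 + 23 = -364/5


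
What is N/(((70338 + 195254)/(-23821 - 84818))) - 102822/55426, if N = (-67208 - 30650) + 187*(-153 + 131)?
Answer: 76748682902673/1840087774 ≈ 41709.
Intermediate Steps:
N = -101972 (N = -97858 + 187*(-22) = -97858 - 4114 = -101972)
N/(((70338 + 195254)/(-23821 - 84818))) - 102822/55426 = -101972*(-23821 - 84818)/(70338 + 195254) - 102822/55426 = -101972/(265592/(-108639)) - 102822*1/55426 = -101972/(265592*(-1/108639)) - 51411/27713 = -101972/(-265592/108639) - 51411/27713 = -101972*(-108639/265592) - 51411/27713 = 2769534027/66398 - 51411/27713 = 76748682902673/1840087774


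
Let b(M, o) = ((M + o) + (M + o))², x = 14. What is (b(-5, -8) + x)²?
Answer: 476100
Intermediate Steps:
b(M, o) = (2*M + 2*o)²
(b(-5, -8) + x)² = (4*(-5 - 8)² + 14)² = (4*(-13)² + 14)² = (4*169 + 14)² = (676 + 14)² = 690² = 476100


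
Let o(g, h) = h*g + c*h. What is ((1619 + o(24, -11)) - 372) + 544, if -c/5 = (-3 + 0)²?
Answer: 2022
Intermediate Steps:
c = -45 (c = -5*(-3 + 0)² = -5*(-3)² = -5*9 = -45)
o(g, h) = -45*h + g*h (o(g, h) = h*g - 45*h = g*h - 45*h = -45*h + g*h)
((1619 + o(24, -11)) - 372) + 544 = ((1619 - 11*(-45 + 24)) - 372) + 544 = ((1619 - 11*(-21)) - 372) + 544 = ((1619 + 231) - 372) + 544 = (1850 - 372) + 544 = 1478 + 544 = 2022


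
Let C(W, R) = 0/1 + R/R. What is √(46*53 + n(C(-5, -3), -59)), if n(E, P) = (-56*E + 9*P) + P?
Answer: 16*√7 ≈ 42.332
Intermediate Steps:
C(W, R) = 1 (C(W, R) = 0*1 + 1 = 0 + 1 = 1)
n(E, P) = -56*E + 10*P
√(46*53 + n(C(-5, -3), -59)) = √(46*53 + (-56*1 + 10*(-59))) = √(2438 + (-56 - 590)) = √(2438 - 646) = √1792 = 16*√7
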